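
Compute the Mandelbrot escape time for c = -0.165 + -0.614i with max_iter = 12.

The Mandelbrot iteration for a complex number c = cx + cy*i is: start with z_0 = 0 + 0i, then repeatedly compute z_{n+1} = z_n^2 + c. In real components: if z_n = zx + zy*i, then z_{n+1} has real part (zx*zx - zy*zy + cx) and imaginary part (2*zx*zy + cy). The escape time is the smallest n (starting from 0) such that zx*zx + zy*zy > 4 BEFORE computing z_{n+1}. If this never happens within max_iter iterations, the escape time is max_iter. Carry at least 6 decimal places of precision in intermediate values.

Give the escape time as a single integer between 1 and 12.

Answer: 12

Derivation:
z_0 = 0 + 0i, c = -0.1650 + -0.6140i
Iter 1: z = -0.1650 + -0.6140i, |z|^2 = 0.4042
Iter 2: z = -0.5148 + -0.4114i, |z|^2 = 0.4342
Iter 3: z = -0.0692 + -0.1905i, |z|^2 = 0.0411
Iter 4: z = -0.1965 + -0.5876i, |z|^2 = 0.3839
Iter 5: z = -0.4717 + -0.3831i, |z|^2 = 0.3692
Iter 6: z = -0.0893 + -0.2526i, |z|^2 = 0.0718
Iter 7: z = -0.2208 + -0.5689i, |z|^2 = 0.3724
Iter 8: z = -0.4399 + -0.3627i, |z|^2 = 0.3251
Iter 9: z = -0.1031 + -0.2949i, |z|^2 = 0.0976
Iter 10: z = -0.2413 + -0.5532i, |z|^2 = 0.3643
Iter 11: z = -0.4128 + -0.3470i, |z|^2 = 0.2908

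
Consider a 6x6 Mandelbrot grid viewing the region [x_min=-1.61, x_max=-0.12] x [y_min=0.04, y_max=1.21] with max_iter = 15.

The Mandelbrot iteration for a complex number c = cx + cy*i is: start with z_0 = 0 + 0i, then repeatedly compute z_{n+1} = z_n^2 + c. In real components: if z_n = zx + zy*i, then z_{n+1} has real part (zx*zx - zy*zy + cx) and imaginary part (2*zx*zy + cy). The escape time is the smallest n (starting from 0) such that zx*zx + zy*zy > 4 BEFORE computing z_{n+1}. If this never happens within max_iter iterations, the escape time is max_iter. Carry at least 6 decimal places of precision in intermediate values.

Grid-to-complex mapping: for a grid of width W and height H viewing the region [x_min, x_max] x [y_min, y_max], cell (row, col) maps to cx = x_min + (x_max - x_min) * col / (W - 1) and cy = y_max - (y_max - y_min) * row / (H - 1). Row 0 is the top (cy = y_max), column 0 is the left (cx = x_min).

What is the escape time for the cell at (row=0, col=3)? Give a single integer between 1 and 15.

Answer: 3

Derivation:
z_0 = 0 + 0i, c = -0.7160 + 1.2100i
Iter 1: z = -0.7160 + 1.2100i, |z|^2 = 1.9768
Iter 2: z = -1.6674 + -0.5227i, |z|^2 = 3.0536
Iter 3: z = 1.7911 + 2.9532i, |z|^2 = 11.9296
Escaped at iteration 3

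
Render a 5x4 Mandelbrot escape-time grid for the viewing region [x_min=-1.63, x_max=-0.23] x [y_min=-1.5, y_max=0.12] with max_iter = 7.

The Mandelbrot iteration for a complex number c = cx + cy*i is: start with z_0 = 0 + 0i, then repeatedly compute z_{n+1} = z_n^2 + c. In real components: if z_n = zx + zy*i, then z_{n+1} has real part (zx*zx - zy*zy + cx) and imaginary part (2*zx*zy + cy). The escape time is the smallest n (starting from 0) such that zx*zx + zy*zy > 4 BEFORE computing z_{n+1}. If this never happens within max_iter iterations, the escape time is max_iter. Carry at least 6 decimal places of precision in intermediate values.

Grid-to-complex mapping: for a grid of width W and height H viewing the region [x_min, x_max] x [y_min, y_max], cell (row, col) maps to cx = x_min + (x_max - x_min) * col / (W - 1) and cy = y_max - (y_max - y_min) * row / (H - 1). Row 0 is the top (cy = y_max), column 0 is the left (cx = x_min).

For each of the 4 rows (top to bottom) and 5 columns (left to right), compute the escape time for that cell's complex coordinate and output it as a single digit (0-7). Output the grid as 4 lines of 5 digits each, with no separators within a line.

Answer: 67777
37677
23347
12222

Derivation:
(row=0, col=0): c = -1.6300 + 0.1200i → escape time 6
(row=0, col=1): c = -1.2800 + 0.1200i → escape time 7
(row=0, col=2): c = -0.9300 + 0.1200i → escape time 7
(row=0, col=3): c = -0.5800 + 0.1200i → escape time 7
(row=0, col=4): c = -0.2300 + 0.1200i → escape time 7
(row=1, col=0): c = -1.6300 + -0.4200i → escape time 3
(row=1, col=1): c = -1.2800 + -0.4200i → escape time 7
(row=1, col=2): c = -0.9300 + -0.4200i → escape time 6
(row=1, col=3): c = -0.5800 + -0.4200i → escape time 7
(row=1, col=4): c = -0.2300 + -0.4200i → escape time 7
(row=2, col=0): c = -1.6300 + -0.9600i → escape time 2
(row=2, col=1): c = -1.2800 + -0.9600i → escape time 3
(row=2, col=2): c = -0.9300 + -0.9600i → escape time 3
(row=2, col=3): c = -0.5800 + -0.9600i → escape time 4
(row=2, col=4): c = -0.2300 + -0.9600i → escape time 7
(row=3, col=0): c = -1.6300 + -1.5000i → escape time 1
(row=3, col=1): c = -1.2800 + -1.5000i → escape time 2
(row=3, col=2): c = -0.9300 + -1.5000i → escape time 2
(row=3, col=3): c = -0.5800 + -1.5000i → escape time 2
(row=3, col=4): c = -0.2300 + -1.5000i → escape time 2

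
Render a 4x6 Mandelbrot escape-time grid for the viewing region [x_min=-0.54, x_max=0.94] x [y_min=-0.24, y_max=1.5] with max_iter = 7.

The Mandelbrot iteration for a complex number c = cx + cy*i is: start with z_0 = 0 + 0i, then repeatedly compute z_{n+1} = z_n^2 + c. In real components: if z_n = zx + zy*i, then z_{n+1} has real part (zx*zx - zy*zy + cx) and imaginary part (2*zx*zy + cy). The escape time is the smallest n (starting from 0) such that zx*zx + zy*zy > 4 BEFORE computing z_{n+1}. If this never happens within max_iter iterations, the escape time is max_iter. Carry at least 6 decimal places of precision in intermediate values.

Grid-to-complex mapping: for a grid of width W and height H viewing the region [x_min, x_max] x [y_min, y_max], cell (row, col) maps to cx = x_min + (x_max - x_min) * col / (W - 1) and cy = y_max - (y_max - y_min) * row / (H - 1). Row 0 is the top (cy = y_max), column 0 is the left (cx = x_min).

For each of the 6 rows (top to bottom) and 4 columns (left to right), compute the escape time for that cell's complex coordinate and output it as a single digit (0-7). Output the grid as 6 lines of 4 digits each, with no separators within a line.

Answer: 2222
3422
5732
7762
7763
7773

Derivation:
(row=0, col=0): c = -0.5400 + 1.5000i → escape time 2
(row=0, col=1): c = -0.0467 + 1.5000i → escape time 2
(row=0, col=2): c = 0.4467 + 1.5000i → escape time 2
(row=0, col=3): c = 0.9400 + 1.5000i → escape time 2
(row=1, col=0): c = -0.5400 + 1.1520i → escape time 3
(row=1, col=1): c = -0.0467 + 1.1520i → escape time 4
(row=1, col=2): c = 0.4467 + 1.1520i → escape time 2
(row=1, col=3): c = 0.9400 + 1.1520i → escape time 2
(row=2, col=0): c = -0.5400 + 0.8040i → escape time 5
(row=2, col=1): c = -0.0467 + 0.8040i → escape time 7
(row=2, col=2): c = 0.4467 + 0.8040i → escape time 3
(row=2, col=3): c = 0.9400 + 0.8040i → escape time 2
(row=3, col=0): c = -0.5400 + 0.4560i → escape time 7
(row=3, col=1): c = -0.0467 + 0.4560i → escape time 7
(row=3, col=2): c = 0.4467 + 0.4560i → escape time 6
(row=3, col=3): c = 0.9400 + 0.4560i → escape time 2
(row=4, col=0): c = -0.5400 + 0.1080i → escape time 7
(row=4, col=1): c = -0.0467 + 0.1080i → escape time 7
(row=4, col=2): c = 0.4467 + 0.1080i → escape time 6
(row=4, col=3): c = 0.9400 + 0.1080i → escape time 3
(row=5, col=0): c = -0.5400 + -0.2400i → escape time 7
(row=5, col=1): c = -0.0467 + -0.2400i → escape time 7
(row=5, col=2): c = 0.4467 + -0.2400i → escape time 7
(row=5, col=3): c = 0.9400 + -0.2400i → escape time 3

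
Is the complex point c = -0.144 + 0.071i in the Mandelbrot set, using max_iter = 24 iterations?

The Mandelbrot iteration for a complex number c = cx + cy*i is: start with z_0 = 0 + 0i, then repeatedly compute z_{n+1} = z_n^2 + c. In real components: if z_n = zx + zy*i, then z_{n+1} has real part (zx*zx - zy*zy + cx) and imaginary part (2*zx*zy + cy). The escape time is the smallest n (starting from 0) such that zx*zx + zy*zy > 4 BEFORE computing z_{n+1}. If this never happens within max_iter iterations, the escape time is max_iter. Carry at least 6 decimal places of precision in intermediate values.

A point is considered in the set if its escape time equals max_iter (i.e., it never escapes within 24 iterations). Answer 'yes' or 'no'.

z_0 = 0 + 0i, c = -0.1440 + 0.0710i
Iter 1: z = -0.1440 + 0.0710i, |z|^2 = 0.0258
Iter 2: z = -0.1283 + 0.0506i, |z|^2 = 0.0190
Iter 3: z = -0.1301 + 0.0580i, |z|^2 = 0.0203
Iter 4: z = -0.1304 + 0.0559i, |z|^2 = 0.0201
Iter 5: z = -0.1301 + 0.0564i, |z|^2 = 0.0201
Iter 6: z = -0.1303 + 0.0563i, |z|^2 = 0.0201
Iter 7: z = -0.1302 + 0.0563i, |z|^2 = 0.0201
Iter 8: z = -0.1302 + 0.0563i, |z|^2 = 0.0201
Iter 9: z = -0.1302 + 0.0563i, |z|^2 = 0.0201
Iter 10: z = -0.1302 + 0.0563i, |z|^2 = 0.0201
Iter 11: z = -0.1302 + 0.0563i, |z|^2 = 0.0201
Iter 12: z = -0.1302 + 0.0563i, |z|^2 = 0.0201
Iter 13: z = -0.1302 + 0.0563i, |z|^2 = 0.0201
Iter 14: z = -0.1302 + 0.0563i, |z|^2 = 0.0201
Iter 15: z = -0.1302 + 0.0563i, |z|^2 = 0.0201
Iter 16: z = -0.1302 + 0.0563i, |z|^2 = 0.0201
Iter 17: z = -0.1302 + 0.0563i, |z|^2 = 0.0201
Iter 18: z = -0.1302 + 0.0563i, |z|^2 = 0.0201
Iter 19: z = -0.1302 + 0.0563i, |z|^2 = 0.0201
Iter 20: z = -0.1302 + 0.0563i, |z|^2 = 0.0201
Iter 21: z = -0.1302 + 0.0563i, |z|^2 = 0.0201
Iter 22: z = -0.1302 + 0.0563i, |z|^2 = 0.0201
Iter 23: z = -0.1302 + 0.0563i, |z|^2 = 0.0201
Did not escape in 24 iterations → in set

Answer: yes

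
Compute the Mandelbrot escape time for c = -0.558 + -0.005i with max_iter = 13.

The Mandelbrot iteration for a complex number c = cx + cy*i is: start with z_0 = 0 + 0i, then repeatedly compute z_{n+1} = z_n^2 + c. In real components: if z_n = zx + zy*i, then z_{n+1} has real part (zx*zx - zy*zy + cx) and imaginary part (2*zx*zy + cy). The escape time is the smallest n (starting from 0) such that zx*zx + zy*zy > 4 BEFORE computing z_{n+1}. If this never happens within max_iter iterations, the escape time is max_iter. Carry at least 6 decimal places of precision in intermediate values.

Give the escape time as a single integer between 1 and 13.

z_0 = 0 + 0i, c = -0.5580 + -0.0050i
Iter 1: z = -0.5580 + -0.0050i, |z|^2 = 0.3114
Iter 2: z = -0.2467 + 0.0006i, |z|^2 = 0.0608
Iter 3: z = -0.4972 + -0.0053i, |z|^2 = 0.2472
Iter 4: z = -0.3109 + 0.0003i, |z|^2 = 0.0966
Iter 5: z = -0.4614 + -0.0052i, |z|^2 = 0.2129
Iter 6: z = -0.3452 + -0.0002i, |z|^2 = 0.1191
Iter 7: z = -0.4389 + -0.0048i, |z|^2 = 0.1926
Iter 8: z = -0.3654 + -0.0008i, |z|^2 = 0.1335
Iter 9: z = -0.4245 + -0.0044i, |z|^2 = 0.1802
Iter 10: z = -0.3778 + -0.0012i, |z|^2 = 0.1428
Iter 11: z = -0.4152 + -0.0041i, |z|^2 = 0.1724
Iter 12: z = -0.3856 + -0.0016i, |z|^2 = 0.1487

Answer: 13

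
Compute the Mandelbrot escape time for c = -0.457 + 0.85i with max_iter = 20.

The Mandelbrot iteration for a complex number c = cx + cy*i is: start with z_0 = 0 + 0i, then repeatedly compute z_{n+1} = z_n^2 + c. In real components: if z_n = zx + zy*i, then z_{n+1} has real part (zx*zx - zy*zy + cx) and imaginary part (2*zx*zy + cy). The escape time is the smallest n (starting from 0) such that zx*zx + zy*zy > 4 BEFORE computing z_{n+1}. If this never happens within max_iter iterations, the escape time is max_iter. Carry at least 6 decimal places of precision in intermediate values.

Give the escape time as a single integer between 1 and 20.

z_0 = 0 + 0i, c = -0.4570 + 0.8500i
Iter 1: z = -0.4570 + 0.8500i, |z|^2 = 0.9313
Iter 2: z = -0.9707 + 0.0731i, |z|^2 = 0.9475
Iter 3: z = 0.4798 + 0.7081i, |z|^2 = 0.7316
Iter 4: z = -0.7282 + 1.5295i, |z|^2 = 2.8696
Iter 5: z = -2.2662 + -1.3775i, |z|^2 = 7.0330
Escaped at iteration 5

Answer: 5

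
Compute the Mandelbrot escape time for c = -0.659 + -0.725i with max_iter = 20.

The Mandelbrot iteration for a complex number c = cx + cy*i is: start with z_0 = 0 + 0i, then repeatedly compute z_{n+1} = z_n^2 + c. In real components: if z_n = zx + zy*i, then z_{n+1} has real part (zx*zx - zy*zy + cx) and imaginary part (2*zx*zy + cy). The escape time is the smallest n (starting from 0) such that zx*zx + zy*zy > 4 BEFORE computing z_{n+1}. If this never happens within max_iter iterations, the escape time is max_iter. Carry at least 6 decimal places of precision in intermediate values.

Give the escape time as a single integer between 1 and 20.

Answer: 5

Derivation:
z_0 = 0 + 0i, c = -0.6590 + -0.7250i
Iter 1: z = -0.6590 + -0.7250i, |z|^2 = 0.9599
Iter 2: z = -0.7503 + 0.2306i, |z|^2 = 0.6162
Iter 3: z = -0.1491 + -1.0710i, |z|^2 = 1.1692
Iter 4: z = -1.7838 + -0.4056i, |z|^2 = 3.3463
Iter 5: z = 2.3583 + 0.7218i, |z|^2 = 6.0828
Escaped at iteration 5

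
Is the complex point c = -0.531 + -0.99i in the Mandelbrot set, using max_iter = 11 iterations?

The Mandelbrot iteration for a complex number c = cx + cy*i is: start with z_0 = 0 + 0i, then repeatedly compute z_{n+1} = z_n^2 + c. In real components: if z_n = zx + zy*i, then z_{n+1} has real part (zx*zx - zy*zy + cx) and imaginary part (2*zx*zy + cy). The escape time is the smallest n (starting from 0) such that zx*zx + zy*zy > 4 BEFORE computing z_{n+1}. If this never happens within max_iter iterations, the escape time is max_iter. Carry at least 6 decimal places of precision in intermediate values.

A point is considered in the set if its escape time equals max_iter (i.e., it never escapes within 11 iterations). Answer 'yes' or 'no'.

Answer: no

Derivation:
z_0 = 0 + 0i, c = -0.5310 + -0.9900i
Iter 1: z = -0.5310 + -0.9900i, |z|^2 = 1.2621
Iter 2: z = -1.2291 + 0.0614i, |z|^2 = 1.5146
Iter 3: z = 0.9760 + -1.1409i, |z|^2 = 2.2542
Iter 4: z = -0.8800 + -3.2171i, |z|^2 = 11.1239
Escaped at iteration 4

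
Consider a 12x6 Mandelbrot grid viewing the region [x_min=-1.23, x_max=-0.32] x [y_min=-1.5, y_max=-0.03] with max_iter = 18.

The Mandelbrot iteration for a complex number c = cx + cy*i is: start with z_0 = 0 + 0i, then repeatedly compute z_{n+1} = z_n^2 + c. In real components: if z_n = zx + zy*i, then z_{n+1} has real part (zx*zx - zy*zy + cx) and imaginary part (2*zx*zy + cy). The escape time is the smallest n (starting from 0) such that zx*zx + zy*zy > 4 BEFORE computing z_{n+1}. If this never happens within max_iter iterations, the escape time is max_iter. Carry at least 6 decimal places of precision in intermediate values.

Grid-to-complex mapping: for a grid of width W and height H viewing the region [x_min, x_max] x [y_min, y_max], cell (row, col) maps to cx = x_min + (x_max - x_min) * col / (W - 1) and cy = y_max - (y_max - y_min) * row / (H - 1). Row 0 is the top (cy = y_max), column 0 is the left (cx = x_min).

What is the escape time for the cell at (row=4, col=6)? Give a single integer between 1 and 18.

Answer: 3

Derivation:
z_0 = 0 + 0i, c = -0.7336 + -1.2060i
Iter 1: z = -0.7336 + -1.2060i, |z|^2 = 1.9927
Iter 2: z = -1.6499 + 0.5635i, |z|^2 = 3.0396
Iter 3: z = 1.6708 + -3.0655i, |z|^2 = 12.1888
Escaped at iteration 3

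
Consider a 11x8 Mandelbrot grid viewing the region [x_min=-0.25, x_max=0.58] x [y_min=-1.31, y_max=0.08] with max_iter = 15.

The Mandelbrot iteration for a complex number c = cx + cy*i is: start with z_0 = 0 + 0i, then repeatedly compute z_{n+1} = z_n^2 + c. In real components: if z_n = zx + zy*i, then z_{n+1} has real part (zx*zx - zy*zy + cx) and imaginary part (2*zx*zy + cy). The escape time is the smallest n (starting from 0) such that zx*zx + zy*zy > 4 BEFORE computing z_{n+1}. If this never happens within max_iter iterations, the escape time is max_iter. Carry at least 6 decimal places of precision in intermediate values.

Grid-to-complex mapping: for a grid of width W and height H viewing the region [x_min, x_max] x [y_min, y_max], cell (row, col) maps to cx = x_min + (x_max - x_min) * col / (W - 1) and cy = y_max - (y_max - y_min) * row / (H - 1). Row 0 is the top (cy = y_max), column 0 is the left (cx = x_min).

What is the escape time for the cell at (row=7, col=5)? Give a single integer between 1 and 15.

Answer: 2

Derivation:
z_0 = 0 + 0i, c = 0.1650 + -1.3100i
Iter 1: z = 0.1650 + -1.3100i, |z|^2 = 1.7433
Iter 2: z = -1.5239 + -1.7423i, |z|^2 = 5.3578
Escaped at iteration 2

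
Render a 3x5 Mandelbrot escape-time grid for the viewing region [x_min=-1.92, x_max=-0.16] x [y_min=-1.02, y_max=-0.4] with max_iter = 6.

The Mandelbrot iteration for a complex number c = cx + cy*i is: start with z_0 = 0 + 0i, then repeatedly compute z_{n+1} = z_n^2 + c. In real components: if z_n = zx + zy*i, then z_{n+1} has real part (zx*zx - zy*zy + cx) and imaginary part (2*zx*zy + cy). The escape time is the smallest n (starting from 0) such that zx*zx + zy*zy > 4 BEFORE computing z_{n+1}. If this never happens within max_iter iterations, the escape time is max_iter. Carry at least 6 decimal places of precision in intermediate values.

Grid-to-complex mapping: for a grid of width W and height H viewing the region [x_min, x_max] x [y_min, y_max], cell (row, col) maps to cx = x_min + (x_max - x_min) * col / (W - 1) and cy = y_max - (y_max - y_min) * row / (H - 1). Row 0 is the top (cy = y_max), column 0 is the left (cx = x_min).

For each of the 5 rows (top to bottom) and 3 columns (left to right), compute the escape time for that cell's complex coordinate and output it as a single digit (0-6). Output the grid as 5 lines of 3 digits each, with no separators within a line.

(row=0, col=0): c = -1.9200 + -0.4000i → escape time 3
(row=0, col=1): c = -1.0400 + -0.4000i → escape time 6
(row=0, col=2): c = -0.1600 + -0.4000i → escape time 6
(row=1, col=0): c = -1.9200 + -0.5550i → escape time 2
(row=1, col=1): c = -1.0400 + -0.5550i → escape time 5
(row=1, col=2): c = -0.1600 + -0.5550i → escape time 6
(row=2, col=0): c = -1.9200 + -0.7100i → escape time 1
(row=2, col=1): c = -1.0400 + -0.7100i → escape time 3
(row=2, col=2): c = -0.1600 + -0.7100i → escape time 6
(row=3, col=0): c = -1.9200 + -0.8650i → escape time 1
(row=3, col=1): c = -1.0400 + -0.8650i → escape time 3
(row=3, col=2): c = -0.1600 + -0.8650i → escape time 6
(row=4, col=0): c = -1.9200 + -1.0200i → escape time 1
(row=4, col=1): c = -1.0400 + -1.0200i → escape time 3
(row=4, col=2): c = -0.1600 + -1.0200i → escape time 6

Answer: 366
256
136
136
136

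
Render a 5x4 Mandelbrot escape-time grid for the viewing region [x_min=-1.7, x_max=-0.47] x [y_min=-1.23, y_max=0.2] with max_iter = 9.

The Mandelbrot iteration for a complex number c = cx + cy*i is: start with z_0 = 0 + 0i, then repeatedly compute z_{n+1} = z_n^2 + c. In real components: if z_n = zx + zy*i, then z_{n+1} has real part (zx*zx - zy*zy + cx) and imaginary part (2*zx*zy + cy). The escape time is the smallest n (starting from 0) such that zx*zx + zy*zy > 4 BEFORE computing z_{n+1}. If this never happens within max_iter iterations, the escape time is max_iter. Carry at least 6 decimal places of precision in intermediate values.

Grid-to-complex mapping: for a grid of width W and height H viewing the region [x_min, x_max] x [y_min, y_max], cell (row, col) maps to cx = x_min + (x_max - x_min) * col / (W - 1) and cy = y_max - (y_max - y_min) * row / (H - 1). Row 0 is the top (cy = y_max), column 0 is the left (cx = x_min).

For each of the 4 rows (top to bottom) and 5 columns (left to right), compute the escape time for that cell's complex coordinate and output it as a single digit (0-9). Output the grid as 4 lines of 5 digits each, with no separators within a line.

(row=0, col=0): c = -1.7000 + 0.2000i → escape time 4
(row=0, col=1): c = -1.3925 + 0.2000i → escape time 7
(row=0, col=2): c = -1.0850 + 0.2000i → escape time 9
(row=0, col=3): c = -0.7775 + 0.2000i → escape time 9
(row=0, col=4): c = -0.4700 + 0.2000i → escape time 9
(row=1, col=0): c = -1.7000 + -0.2767i → escape time 4
(row=1, col=1): c = -1.3925 + -0.2767i → escape time 5
(row=1, col=2): c = -1.0850 + -0.2767i → escape time 9
(row=1, col=3): c = -0.7775 + -0.2767i → escape time 9
(row=1, col=4): c = -0.4700 + -0.2767i → escape time 9
(row=2, col=0): c = -1.7000 + -0.7533i → escape time 3
(row=2, col=1): c = -1.3925 + -0.7533i → escape time 3
(row=2, col=2): c = -1.0850 + -0.7533i → escape time 3
(row=2, col=3): c = -0.7775 + -0.7533i → escape time 4
(row=2, col=4): c = -0.4700 + -0.7533i → escape time 6
(row=3, col=0): c = -1.7000 + -1.2300i → escape time 1
(row=3, col=1): c = -1.3925 + -1.2300i → escape time 2
(row=3, col=2): c = -1.0850 + -1.2300i → escape time 2
(row=3, col=3): c = -0.7775 + -1.2300i → escape time 3
(row=3, col=4): c = -0.4700 + -1.2300i → escape time 3

Answer: 47999
45999
33346
12233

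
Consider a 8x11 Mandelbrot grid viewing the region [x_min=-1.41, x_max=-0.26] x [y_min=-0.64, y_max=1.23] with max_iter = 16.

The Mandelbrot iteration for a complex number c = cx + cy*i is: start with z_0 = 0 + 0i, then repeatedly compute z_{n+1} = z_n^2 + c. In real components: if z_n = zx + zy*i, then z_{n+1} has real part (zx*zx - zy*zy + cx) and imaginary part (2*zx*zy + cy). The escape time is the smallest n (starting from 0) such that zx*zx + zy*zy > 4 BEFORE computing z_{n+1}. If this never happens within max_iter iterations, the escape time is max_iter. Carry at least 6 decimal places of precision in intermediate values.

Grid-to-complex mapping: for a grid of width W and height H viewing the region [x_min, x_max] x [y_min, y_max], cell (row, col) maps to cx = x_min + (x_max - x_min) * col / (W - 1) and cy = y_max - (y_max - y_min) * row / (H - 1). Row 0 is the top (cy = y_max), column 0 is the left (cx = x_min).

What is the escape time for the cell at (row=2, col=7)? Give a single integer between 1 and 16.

z_0 = 0 + 0i, c = -0.2600 + 0.8560i
Iter 1: z = -0.2600 + 0.8560i, |z|^2 = 0.8003
Iter 2: z = -0.9251 + 0.4109i, |z|^2 = 1.0247
Iter 3: z = 0.4271 + 0.0958i, |z|^2 = 0.1915
Iter 4: z = -0.0868 + 0.9378i, |z|^2 = 0.8870
Iter 5: z = -1.1319 + 0.6932i, |z|^2 = 1.7618
Iter 6: z = 0.5407 + -0.7133i, |z|^2 = 0.8012
Iter 7: z = -0.4765 + 0.0846i, |z|^2 = 0.2342
Iter 8: z = -0.0401 + 0.7754i, |z|^2 = 0.6028
Iter 9: z = -0.8596 + 0.7937i, |z|^2 = 1.3689
Iter 10: z = -0.1512 + -0.5085i, |z|^2 = 0.2815
Iter 11: z = -0.4957 + 1.0098i, |z|^2 = 1.2654
Iter 12: z = -1.0339 + -0.1452i, |z|^2 = 1.0900
Iter 13: z = 0.7878 + 1.1562i, |z|^2 = 1.9575
Iter 14: z = -0.9761 + 2.6778i, |z|^2 = 8.1232
Escaped at iteration 14

Answer: 14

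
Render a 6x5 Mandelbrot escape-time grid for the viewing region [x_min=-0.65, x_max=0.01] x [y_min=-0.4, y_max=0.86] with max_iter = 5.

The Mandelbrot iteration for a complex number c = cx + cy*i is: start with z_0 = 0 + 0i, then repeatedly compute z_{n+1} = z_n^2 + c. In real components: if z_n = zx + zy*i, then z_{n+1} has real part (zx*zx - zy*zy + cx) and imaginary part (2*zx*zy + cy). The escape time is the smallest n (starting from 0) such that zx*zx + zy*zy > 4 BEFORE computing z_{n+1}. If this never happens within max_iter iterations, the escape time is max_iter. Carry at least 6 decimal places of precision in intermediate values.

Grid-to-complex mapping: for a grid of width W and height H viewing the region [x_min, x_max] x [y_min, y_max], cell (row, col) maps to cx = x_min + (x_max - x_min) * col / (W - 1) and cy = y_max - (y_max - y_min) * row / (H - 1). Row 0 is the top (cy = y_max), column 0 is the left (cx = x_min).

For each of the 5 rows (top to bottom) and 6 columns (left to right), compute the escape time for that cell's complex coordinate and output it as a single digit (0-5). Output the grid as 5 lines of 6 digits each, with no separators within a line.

Answer: 445555
555555
555555
555555
555555

Derivation:
(row=0, col=0): c = -0.6500 + 0.8600i → escape time 4
(row=0, col=1): c = -0.5180 + 0.8600i → escape time 4
(row=0, col=2): c = -0.3860 + 0.8600i → escape time 5
(row=0, col=3): c = -0.2540 + 0.8600i → escape time 5
(row=0, col=4): c = -0.1220 + 0.8600i → escape time 5
(row=0, col=5): c = 0.0100 + 0.8600i → escape time 5
(row=1, col=0): c = -0.6500 + 0.5450i → escape time 5
(row=1, col=1): c = -0.5180 + 0.5450i → escape time 5
(row=1, col=2): c = -0.3860 + 0.5450i → escape time 5
(row=1, col=3): c = -0.2540 + 0.5450i → escape time 5
(row=1, col=4): c = -0.1220 + 0.5450i → escape time 5
(row=1, col=5): c = 0.0100 + 0.5450i → escape time 5
(row=2, col=0): c = -0.6500 + 0.2300i → escape time 5
(row=2, col=1): c = -0.5180 + 0.2300i → escape time 5
(row=2, col=2): c = -0.3860 + 0.2300i → escape time 5
(row=2, col=3): c = -0.2540 + 0.2300i → escape time 5
(row=2, col=4): c = -0.1220 + 0.2300i → escape time 5
(row=2, col=5): c = 0.0100 + 0.2300i → escape time 5
(row=3, col=0): c = -0.6500 + -0.0850i → escape time 5
(row=3, col=1): c = -0.5180 + -0.0850i → escape time 5
(row=3, col=2): c = -0.3860 + -0.0850i → escape time 5
(row=3, col=3): c = -0.2540 + -0.0850i → escape time 5
(row=3, col=4): c = -0.1220 + -0.0850i → escape time 5
(row=3, col=5): c = 0.0100 + -0.0850i → escape time 5
(row=4, col=0): c = -0.6500 + -0.4000i → escape time 5
(row=4, col=1): c = -0.5180 + -0.4000i → escape time 5
(row=4, col=2): c = -0.3860 + -0.4000i → escape time 5
(row=4, col=3): c = -0.2540 + -0.4000i → escape time 5
(row=4, col=4): c = -0.1220 + -0.4000i → escape time 5
(row=4, col=5): c = 0.0100 + -0.4000i → escape time 5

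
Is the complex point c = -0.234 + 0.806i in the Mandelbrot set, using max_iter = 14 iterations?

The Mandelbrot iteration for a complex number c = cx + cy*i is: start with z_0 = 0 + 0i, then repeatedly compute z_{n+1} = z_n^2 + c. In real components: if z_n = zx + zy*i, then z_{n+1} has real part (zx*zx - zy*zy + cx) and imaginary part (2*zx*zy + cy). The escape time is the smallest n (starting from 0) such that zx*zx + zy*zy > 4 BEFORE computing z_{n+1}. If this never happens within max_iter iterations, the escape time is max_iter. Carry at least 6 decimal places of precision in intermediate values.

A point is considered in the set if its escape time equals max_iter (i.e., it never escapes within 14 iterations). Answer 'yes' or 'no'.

z_0 = 0 + 0i, c = -0.2340 + 0.8060i
Iter 1: z = -0.2340 + 0.8060i, |z|^2 = 0.7044
Iter 2: z = -0.8289 + 0.4288i, |z|^2 = 0.8709
Iter 3: z = 0.2692 + 0.0952i, |z|^2 = 0.0815
Iter 4: z = -0.1706 + 0.8572i, |z|^2 = 0.7640
Iter 5: z = -0.9397 + 0.5135i, |z|^2 = 1.1468
Iter 6: z = 0.3854 + -0.1591i, |z|^2 = 0.1739
Iter 7: z = -0.1108 + 0.6833i, |z|^2 = 0.4792
Iter 8: z = -0.6887 + 0.6546i, |z|^2 = 0.9028
Iter 9: z = -0.1883 + -0.0956i, |z|^2 = 0.0446
Iter 10: z = -0.2077 + 0.8420i, |z|^2 = 0.7521
Iter 11: z = -0.8998 + 0.4562i, |z|^2 = 1.0178
Iter 12: z = 0.3675 + -0.0151i, |z|^2 = 0.1353
Iter 13: z = -0.0991 + 0.7949i, |z|^2 = 0.6417
Did not escape in 14 iterations → in set

Answer: yes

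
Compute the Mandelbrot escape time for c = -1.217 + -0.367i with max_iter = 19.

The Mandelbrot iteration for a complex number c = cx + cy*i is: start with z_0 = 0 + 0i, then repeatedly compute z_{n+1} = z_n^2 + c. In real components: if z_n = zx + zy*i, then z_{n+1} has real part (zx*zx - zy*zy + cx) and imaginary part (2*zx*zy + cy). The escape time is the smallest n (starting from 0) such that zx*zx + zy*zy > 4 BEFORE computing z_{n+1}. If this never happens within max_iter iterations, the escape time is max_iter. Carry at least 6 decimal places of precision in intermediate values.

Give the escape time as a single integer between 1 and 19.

Answer: 9

Derivation:
z_0 = 0 + 0i, c = -1.2170 + -0.3670i
Iter 1: z = -1.2170 + -0.3670i, |z|^2 = 1.6158
Iter 2: z = 0.1294 + 0.5263i, |z|^2 = 0.2937
Iter 3: z = -1.4772 + -0.2308i, |z|^2 = 2.2355
Iter 4: z = 0.9119 + 0.3149i, |z|^2 = 0.9308
Iter 5: z = -0.4845 + 0.2073i, |z|^2 = 0.2778
Iter 6: z = -1.0252 + -0.5679i, |z|^2 = 1.3735
Iter 7: z = -0.4885 + 0.7974i, |z|^2 = 0.8745
Iter 8: z = -1.6142 + -1.1461i, |z|^2 = 3.9191
Iter 9: z = 0.0752 + 3.3329i, |z|^2 = 11.1141
Escaped at iteration 9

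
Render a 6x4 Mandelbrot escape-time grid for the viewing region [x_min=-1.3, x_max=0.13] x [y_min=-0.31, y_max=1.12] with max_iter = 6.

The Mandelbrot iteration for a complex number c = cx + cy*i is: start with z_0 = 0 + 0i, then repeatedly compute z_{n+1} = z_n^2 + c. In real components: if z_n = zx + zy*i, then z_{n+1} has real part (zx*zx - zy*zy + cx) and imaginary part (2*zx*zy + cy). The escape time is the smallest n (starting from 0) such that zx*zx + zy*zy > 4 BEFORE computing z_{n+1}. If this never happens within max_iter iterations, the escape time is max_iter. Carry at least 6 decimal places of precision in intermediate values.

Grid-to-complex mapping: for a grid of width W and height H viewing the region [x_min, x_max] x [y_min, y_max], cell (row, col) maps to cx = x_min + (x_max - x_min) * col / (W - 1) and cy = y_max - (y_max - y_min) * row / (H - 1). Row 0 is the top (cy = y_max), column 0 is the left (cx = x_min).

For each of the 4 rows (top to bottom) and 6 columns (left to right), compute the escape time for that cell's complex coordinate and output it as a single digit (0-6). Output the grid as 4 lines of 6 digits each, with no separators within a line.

Answer: 333463
345666
666666
666666

Derivation:
(row=0, col=0): c = -1.3000 + 1.1200i → escape time 3
(row=0, col=1): c = -1.0140 + 1.1200i → escape time 3
(row=0, col=2): c = -0.7280 + 1.1200i → escape time 3
(row=0, col=3): c = -0.4420 + 1.1200i → escape time 4
(row=0, col=4): c = -0.1560 + 1.1200i → escape time 6
(row=0, col=5): c = 0.1300 + 1.1200i → escape time 3
(row=1, col=0): c = -1.3000 + 0.6433i → escape time 3
(row=1, col=1): c = -1.0140 + 0.6433i → escape time 4
(row=1, col=2): c = -0.7280 + 0.6433i → escape time 5
(row=1, col=3): c = -0.4420 + 0.6433i → escape time 6
(row=1, col=4): c = -0.1560 + 0.6433i → escape time 6
(row=1, col=5): c = 0.1300 + 0.6433i → escape time 6
(row=2, col=0): c = -1.3000 + 0.1667i → escape time 6
(row=2, col=1): c = -1.0140 + 0.1667i → escape time 6
(row=2, col=2): c = -0.7280 + 0.1667i → escape time 6
(row=2, col=3): c = -0.4420 + 0.1667i → escape time 6
(row=2, col=4): c = -0.1560 + 0.1667i → escape time 6
(row=2, col=5): c = 0.1300 + 0.1667i → escape time 6
(row=3, col=0): c = -1.3000 + -0.3100i → escape time 6
(row=3, col=1): c = -1.0140 + -0.3100i → escape time 6
(row=3, col=2): c = -0.7280 + -0.3100i → escape time 6
(row=3, col=3): c = -0.4420 + -0.3100i → escape time 6
(row=3, col=4): c = -0.1560 + -0.3100i → escape time 6
(row=3, col=5): c = 0.1300 + -0.3100i → escape time 6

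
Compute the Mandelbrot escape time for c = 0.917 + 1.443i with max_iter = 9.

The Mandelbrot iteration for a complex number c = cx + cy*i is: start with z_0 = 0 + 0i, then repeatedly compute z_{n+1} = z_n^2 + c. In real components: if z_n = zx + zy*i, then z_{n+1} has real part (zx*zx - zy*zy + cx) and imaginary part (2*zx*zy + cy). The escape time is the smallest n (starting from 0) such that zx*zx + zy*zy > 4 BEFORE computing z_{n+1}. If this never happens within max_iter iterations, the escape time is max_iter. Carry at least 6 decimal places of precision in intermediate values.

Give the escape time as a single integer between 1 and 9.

Answer: 2

Derivation:
z_0 = 0 + 0i, c = 0.9170 + 1.4430i
Iter 1: z = 0.9170 + 1.4430i, |z|^2 = 2.9231
Iter 2: z = -0.3244 + 4.0895i, |z|^2 = 16.8289
Escaped at iteration 2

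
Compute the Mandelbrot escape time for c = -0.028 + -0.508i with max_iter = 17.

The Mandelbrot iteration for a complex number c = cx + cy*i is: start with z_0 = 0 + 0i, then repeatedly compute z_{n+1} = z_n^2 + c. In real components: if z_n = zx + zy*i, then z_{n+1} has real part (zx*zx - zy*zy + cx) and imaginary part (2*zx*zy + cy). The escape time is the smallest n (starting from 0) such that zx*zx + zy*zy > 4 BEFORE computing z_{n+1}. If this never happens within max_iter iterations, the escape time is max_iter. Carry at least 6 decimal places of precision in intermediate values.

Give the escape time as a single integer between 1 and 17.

z_0 = 0 + 0i, c = -0.0280 + -0.5080i
Iter 1: z = -0.0280 + -0.5080i, |z|^2 = 0.2588
Iter 2: z = -0.2853 + -0.4796i, |z|^2 = 0.3114
Iter 3: z = -0.1766 + -0.2344i, |z|^2 = 0.0861
Iter 4: z = -0.0518 + -0.4252i, |z|^2 = 0.1835
Iter 5: z = -0.2061 + -0.4640i, |z|^2 = 0.2578
Iter 6: z = -0.2008 + -0.3167i, |z|^2 = 0.1406
Iter 7: z = -0.0880 + -0.3808i, |z|^2 = 0.1528
Iter 8: z = -0.1653 + -0.4410i, |z|^2 = 0.2218
Iter 9: z = -0.1952 + -0.3622i, |z|^2 = 0.1693
Iter 10: z = -0.1211 + -0.3666i, |z|^2 = 0.1491
Iter 11: z = -0.1477 + -0.4192i, |z|^2 = 0.1975
Iter 12: z = -0.1819 + -0.3841i, |z|^2 = 0.1806
Iter 13: z = -0.1425 + -0.3683i, |z|^2 = 0.1559
Iter 14: z = -0.1433 + -0.4031i, |z|^2 = 0.1830
Iter 15: z = -0.1699 + -0.3925i, |z|^2 = 0.1829
Iter 16: z = -0.1532 + -0.3746i, |z|^2 = 0.1638

Answer: 17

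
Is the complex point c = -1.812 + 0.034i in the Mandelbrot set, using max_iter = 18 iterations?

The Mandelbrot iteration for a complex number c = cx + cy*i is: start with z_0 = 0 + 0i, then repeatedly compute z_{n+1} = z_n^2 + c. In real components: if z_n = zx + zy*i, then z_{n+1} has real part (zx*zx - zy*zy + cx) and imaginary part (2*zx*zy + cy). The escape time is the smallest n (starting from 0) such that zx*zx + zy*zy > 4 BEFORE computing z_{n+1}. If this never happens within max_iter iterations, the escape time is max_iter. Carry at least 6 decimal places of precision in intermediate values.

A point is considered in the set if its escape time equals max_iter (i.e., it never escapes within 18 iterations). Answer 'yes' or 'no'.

z_0 = 0 + 0i, c = -1.8120 + 0.0340i
Iter 1: z = -1.8120 + 0.0340i, |z|^2 = 3.2845
Iter 2: z = 1.4702 + -0.0892i, |z|^2 = 2.1694
Iter 3: z = 0.3415 + -0.2283i, |z|^2 = 0.1688
Iter 4: z = -1.7475 + -0.1219i, |z|^2 = 3.0687
Iter 5: z = 1.2269 + 0.4602i, |z|^2 = 1.7172
Iter 6: z = -0.5184 + 1.1633i, |z|^2 = 1.6220
Iter 7: z = -2.8965 + -1.1721i, |z|^2 = 9.7635
Escaped at iteration 7

Answer: no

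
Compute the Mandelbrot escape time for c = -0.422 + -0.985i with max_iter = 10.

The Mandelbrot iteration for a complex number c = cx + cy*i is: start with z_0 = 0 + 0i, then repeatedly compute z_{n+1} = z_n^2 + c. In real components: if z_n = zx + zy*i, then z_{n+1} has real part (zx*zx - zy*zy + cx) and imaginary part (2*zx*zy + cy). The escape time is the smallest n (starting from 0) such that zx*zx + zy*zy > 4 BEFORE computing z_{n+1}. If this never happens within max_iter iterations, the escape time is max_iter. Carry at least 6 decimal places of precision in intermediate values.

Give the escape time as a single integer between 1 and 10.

z_0 = 0 + 0i, c = -0.4220 + -0.9850i
Iter 1: z = -0.4220 + -0.9850i, |z|^2 = 1.1483
Iter 2: z = -1.2141 + -0.1537i, |z|^2 = 1.4977
Iter 3: z = 1.0285 + -0.6119i, |z|^2 = 1.4323
Iter 4: z = 0.2615 + -2.2436i, |z|^2 = 5.1023
Escaped at iteration 4

Answer: 4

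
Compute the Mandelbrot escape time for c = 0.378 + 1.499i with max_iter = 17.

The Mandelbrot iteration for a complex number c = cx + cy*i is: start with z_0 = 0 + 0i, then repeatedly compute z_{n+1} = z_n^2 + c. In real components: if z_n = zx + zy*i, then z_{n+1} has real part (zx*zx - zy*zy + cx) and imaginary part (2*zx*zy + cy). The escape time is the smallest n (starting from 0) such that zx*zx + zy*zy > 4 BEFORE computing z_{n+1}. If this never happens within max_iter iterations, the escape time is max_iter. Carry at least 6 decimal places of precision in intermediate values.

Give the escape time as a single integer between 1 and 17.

z_0 = 0 + 0i, c = 0.3780 + 1.4990i
Iter 1: z = 0.3780 + 1.4990i, |z|^2 = 2.3899
Iter 2: z = -1.7261 + 2.6322i, |z|^2 = 9.9082
Escaped at iteration 2

Answer: 2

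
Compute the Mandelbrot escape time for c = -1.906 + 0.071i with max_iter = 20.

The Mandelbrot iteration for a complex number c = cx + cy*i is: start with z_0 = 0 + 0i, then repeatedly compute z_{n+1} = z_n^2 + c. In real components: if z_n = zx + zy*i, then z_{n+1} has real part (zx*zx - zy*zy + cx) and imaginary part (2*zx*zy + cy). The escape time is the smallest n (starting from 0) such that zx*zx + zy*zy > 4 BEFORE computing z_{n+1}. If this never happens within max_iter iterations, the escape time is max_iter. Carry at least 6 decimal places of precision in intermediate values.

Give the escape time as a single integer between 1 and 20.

z_0 = 0 + 0i, c = -1.9060 + 0.0710i
Iter 1: z = -1.9060 + 0.0710i, |z|^2 = 3.6379
Iter 2: z = 1.7218 + -0.1997i, |z|^2 = 3.0044
Iter 3: z = 1.0187 + -0.6165i, |z|^2 = 1.4179
Iter 4: z = -1.2483 + -1.1851i, |z|^2 = 2.9628
Iter 5: z = -1.7522 + 3.0298i, |z|^2 = 12.2499
Escaped at iteration 5

Answer: 5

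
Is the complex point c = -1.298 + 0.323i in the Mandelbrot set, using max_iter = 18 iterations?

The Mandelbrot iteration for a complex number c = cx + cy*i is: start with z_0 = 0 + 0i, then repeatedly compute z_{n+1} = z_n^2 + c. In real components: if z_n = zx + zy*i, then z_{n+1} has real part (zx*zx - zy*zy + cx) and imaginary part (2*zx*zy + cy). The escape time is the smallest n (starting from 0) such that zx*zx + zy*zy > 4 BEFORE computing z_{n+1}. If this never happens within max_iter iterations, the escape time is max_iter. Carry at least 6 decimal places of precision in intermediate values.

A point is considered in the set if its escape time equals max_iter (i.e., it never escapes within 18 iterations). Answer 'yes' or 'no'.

Answer: no

Derivation:
z_0 = 0 + 0i, c = -1.2980 + 0.3230i
Iter 1: z = -1.2980 + 0.3230i, |z|^2 = 1.7891
Iter 2: z = 0.2825 + -0.5155i, |z|^2 = 0.3455
Iter 3: z = -1.4840 + 0.0318i, |z|^2 = 2.2031
Iter 4: z = 0.9031 + 0.2287i, |z|^2 = 0.8679
Iter 5: z = -0.5347 + 0.7361i, |z|^2 = 0.8278
Iter 6: z = -1.5540 + -0.4642i, |z|^2 = 2.6304
Iter 7: z = 0.9014 + 1.7658i, |z|^2 = 3.9305
Iter 8: z = -3.6035 + 3.5064i, |z|^2 = 25.2797
Escaped at iteration 8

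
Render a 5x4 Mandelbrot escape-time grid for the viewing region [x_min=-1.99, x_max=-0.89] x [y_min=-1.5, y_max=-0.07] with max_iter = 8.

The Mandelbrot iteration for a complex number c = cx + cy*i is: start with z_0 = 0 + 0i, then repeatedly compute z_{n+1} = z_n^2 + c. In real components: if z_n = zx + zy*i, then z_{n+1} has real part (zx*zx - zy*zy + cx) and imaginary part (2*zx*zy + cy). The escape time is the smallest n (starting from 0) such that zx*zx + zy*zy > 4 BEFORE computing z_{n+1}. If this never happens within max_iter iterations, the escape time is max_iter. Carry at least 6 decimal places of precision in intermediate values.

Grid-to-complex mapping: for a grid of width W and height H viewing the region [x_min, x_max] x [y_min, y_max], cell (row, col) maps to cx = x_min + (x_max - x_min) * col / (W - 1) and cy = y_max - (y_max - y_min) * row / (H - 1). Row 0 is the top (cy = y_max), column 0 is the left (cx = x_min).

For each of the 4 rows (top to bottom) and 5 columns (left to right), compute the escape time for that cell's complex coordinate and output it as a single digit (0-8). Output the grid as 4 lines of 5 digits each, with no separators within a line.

(row=0, col=0): c = -1.9900 + -0.0700i → escape time 4
(row=0, col=1): c = -1.7150 + -0.0700i → escape time 6
(row=0, col=2): c = -1.4400 + -0.0700i → escape time 8
(row=0, col=3): c = -1.1650 + -0.0700i → escape time 8
(row=0, col=4): c = -0.8900 + -0.0700i → escape time 8
(row=1, col=0): c = -1.9900 + -0.5467i → escape time 1
(row=1, col=1): c = -1.7150 + -0.5467i → escape time 3
(row=1, col=2): c = -1.4400 + -0.5467i → escape time 3
(row=1, col=3): c = -1.1650 + -0.5467i → escape time 4
(row=1, col=4): c = -0.8900 + -0.5467i → escape time 5
(row=2, col=0): c = -1.9900 + -1.0233i → escape time 1
(row=2, col=1): c = -1.7150 + -1.0233i → escape time 2
(row=2, col=2): c = -1.4400 + -1.0233i → escape time 3
(row=2, col=3): c = -1.1650 + -1.0233i → escape time 3
(row=2, col=4): c = -0.8900 + -1.0233i → escape time 3
(row=3, col=0): c = -1.9900 + -1.5000i → escape time 1
(row=3, col=1): c = -1.7150 + -1.5000i → escape time 1
(row=3, col=2): c = -1.4400 + -1.5000i → escape time 1
(row=3, col=3): c = -1.1650 + -1.5000i → escape time 2
(row=3, col=4): c = -0.8900 + -1.5000i → escape time 2

Answer: 46888
13345
12333
11122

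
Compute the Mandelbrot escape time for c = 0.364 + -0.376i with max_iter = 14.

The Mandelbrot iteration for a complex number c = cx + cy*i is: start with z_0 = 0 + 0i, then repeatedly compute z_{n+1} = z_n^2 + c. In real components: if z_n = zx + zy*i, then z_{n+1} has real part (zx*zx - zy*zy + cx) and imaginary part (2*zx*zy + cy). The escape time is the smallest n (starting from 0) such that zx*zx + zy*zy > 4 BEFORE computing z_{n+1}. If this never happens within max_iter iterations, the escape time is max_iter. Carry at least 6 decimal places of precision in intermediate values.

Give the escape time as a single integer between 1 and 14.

z_0 = 0 + 0i, c = 0.3640 + -0.3760i
Iter 1: z = 0.3640 + -0.3760i, |z|^2 = 0.2739
Iter 2: z = 0.3551 + -0.6497i, |z|^2 = 0.5483
Iter 3: z = 0.0680 + -0.8375i, |z|^2 = 0.7060
Iter 4: z = -0.3327 + -0.4898i, |z|^2 = 0.3506
Iter 5: z = 0.2348 + -0.0500i, |z|^2 = 0.0576
Iter 6: z = 0.4166 + -0.3995i, |z|^2 = 0.3332
Iter 7: z = 0.3780 + -0.7089i, |z|^2 = 0.6454
Iter 8: z = 0.0044 + -0.9119i, |z|^2 = 0.8315
Iter 9: z = -0.4675 + -0.3840i, |z|^2 = 0.3660
Iter 10: z = 0.4351 + -0.0170i, |z|^2 = 0.1896
Iter 11: z = 0.5530 + -0.3908i, |z|^2 = 0.4586
Iter 12: z = 0.5171 + -0.8083i, |z|^2 = 0.9207
Iter 13: z = -0.0219 + -1.2119i, |z|^2 = 1.4692

Answer: 14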